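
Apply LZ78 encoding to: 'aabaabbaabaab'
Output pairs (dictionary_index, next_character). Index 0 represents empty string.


LZ78 encoding steps:
Dictionary: {0: ''}
Step 1: w='' (idx 0), next='a' -> output (0, 'a'), add 'a' as idx 1
Step 2: w='a' (idx 1), next='b' -> output (1, 'b'), add 'ab' as idx 2
Step 3: w='a' (idx 1), next='a' -> output (1, 'a'), add 'aa' as idx 3
Step 4: w='' (idx 0), next='b' -> output (0, 'b'), add 'b' as idx 4
Step 5: w='b' (idx 4), next='a' -> output (4, 'a'), add 'ba' as idx 5
Step 6: w='ab' (idx 2), next='a' -> output (2, 'a'), add 'aba' as idx 6
Step 7: w='ab' (idx 2), end of input -> output (2, '')


Encoded: [(0, 'a'), (1, 'b'), (1, 'a'), (0, 'b'), (4, 'a'), (2, 'a'), (2, '')]


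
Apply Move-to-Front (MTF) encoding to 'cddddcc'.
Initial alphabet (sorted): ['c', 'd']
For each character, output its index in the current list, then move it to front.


MTF encoding:
'c': index 0 in ['c', 'd'] -> ['c', 'd']
'd': index 1 in ['c', 'd'] -> ['d', 'c']
'd': index 0 in ['d', 'c'] -> ['d', 'c']
'd': index 0 in ['d', 'c'] -> ['d', 'c']
'd': index 0 in ['d', 'c'] -> ['d', 'c']
'c': index 1 in ['d', 'c'] -> ['c', 'd']
'c': index 0 in ['c', 'd'] -> ['c', 'd']


Output: [0, 1, 0, 0, 0, 1, 0]


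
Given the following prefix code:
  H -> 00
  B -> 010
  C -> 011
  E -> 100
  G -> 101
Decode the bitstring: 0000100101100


Decoding step by step:
Bits 00 -> H
Bits 00 -> H
Bits 100 -> E
Bits 101 -> G
Bits 100 -> E


Decoded message: HHEGE


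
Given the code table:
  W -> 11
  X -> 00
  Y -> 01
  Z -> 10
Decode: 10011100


Decoding:
10 -> Z
01 -> Y
11 -> W
00 -> X


Result: ZYWX


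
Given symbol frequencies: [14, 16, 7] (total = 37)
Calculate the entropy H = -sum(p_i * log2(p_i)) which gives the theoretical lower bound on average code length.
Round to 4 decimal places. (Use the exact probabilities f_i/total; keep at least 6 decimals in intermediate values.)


Per-symbol terms -p_i * log2(p_i) with p_i = f_i/37:
  p = 14/37 = 0.378378: log2(p) = -1.402098, -p*log2(p) = 0.530524
  p = 16/37 = 0.432432: log2(p) = -1.209453, -p*log2(p) = 0.523007
  p = 7/37 = 0.189189: log2(p) = -2.402098, -p*log2(p) = 0.454451
H = 0.530524 + 0.523007 + 0.454451 = 1.507982

H = 1.508 bits/symbol


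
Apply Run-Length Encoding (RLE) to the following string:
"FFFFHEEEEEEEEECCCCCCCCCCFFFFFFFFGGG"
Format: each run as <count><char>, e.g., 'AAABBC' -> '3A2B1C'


Scanning runs left to right:
  i=0: run of 'F' x 4 -> '4F'
  i=4: run of 'H' x 1 -> '1H'
  i=5: run of 'E' x 9 -> '9E'
  i=14: run of 'C' x 10 -> '10C'
  i=24: run of 'F' x 8 -> '8F'
  i=32: run of 'G' x 3 -> '3G'

RLE = 4F1H9E10C8F3G


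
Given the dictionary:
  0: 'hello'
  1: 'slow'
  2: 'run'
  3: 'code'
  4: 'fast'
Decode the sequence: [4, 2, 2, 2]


Look up each index in the dictionary:
  4 -> 'fast'
  2 -> 'run'
  2 -> 'run'
  2 -> 'run'

Decoded: "fast run run run"


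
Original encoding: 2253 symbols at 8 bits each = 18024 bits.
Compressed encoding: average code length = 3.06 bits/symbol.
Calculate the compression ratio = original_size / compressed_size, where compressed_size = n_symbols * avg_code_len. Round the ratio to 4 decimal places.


original_size = n_symbols * orig_bits = 2253 * 8 = 18024 bits
compressed_size = n_symbols * avg_code_len = 2253 * 3.06 = 6894.18 bits
ratio = original_size / compressed_size = 18024 / 6894.18 = 2.6144

Compression ratio = 2.6144


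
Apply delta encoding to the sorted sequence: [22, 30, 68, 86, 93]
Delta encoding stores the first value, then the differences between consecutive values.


First value: 22
Deltas:
  30 - 22 = 8
  68 - 30 = 38
  86 - 68 = 18
  93 - 86 = 7


Delta encoded: [22, 8, 38, 18, 7]


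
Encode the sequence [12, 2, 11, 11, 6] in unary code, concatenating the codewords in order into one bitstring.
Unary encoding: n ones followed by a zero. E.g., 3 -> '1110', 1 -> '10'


Encode each number as n ones followed by a terminating 0:
  12 -> 1111111111110 (13 bits)
  2 -> 110 (3 bits)
  11 -> 111111111110 (12 bits)
  11 -> 111111111110 (12 bits)
  6 -> 1111110 (7 bits)
Total length = 13 + 3 + 12 + 12 + 7 = 47 bits.

Unary([12, 2, 11, 11, 6]) = 11111111111101101111111111101111111111101111110 (47 bits)


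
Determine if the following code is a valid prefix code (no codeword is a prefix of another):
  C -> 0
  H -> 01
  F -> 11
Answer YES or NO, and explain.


Checking each pair (does one codeword prefix another?):
  C='0' vs H='01': prefix -- VIOLATION

NO -- this is NOT a valid prefix code. C (0) is a prefix of H (01).


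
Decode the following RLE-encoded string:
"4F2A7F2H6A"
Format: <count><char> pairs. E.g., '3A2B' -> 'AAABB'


Expanding each <count><char> pair:
  4F -> 'FFFF'
  2A -> 'AA'
  7F -> 'FFFFFFF'
  2H -> 'HH'
  6A -> 'AAAAAA'

Decoded = FFFFAAFFFFFFFHHAAAAAA


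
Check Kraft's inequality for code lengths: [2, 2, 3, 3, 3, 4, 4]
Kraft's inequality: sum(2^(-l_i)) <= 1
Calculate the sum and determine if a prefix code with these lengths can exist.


Sum = 2^(-2) + 2^(-2) + 2^(-3) + 2^(-3) + 2^(-3) + 2^(-4) + 2^(-4)
    = 0.25 + 0.25 + 0.125 + 0.125 + 0.125 + 0.0625 + 0.0625
    = 16/16 = 1.0
Since 1.0 <= 1, Kraft's inequality IS satisfied.
A prefix code with these lengths CAN exist.

Kraft sum = 1.0. Satisfied.


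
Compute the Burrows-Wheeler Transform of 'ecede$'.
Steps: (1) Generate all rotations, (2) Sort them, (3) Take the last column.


Rotations (sorted):
  0: $ecede -> last char: e
  1: cede$e -> last char: e
  2: de$ece -> last char: e
  3: e$eced -> last char: d
  4: ecede$ -> last char: $
  5: ede$ec -> last char: c


BWT = eeed$c


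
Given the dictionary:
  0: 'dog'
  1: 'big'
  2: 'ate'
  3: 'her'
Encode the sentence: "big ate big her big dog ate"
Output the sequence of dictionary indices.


Look up each word in the dictionary:
  'big' -> 1
  'ate' -> 2
  'big' -> 1
  'her' -> 3
  'big' -> 1
  'dog' -> 0
  'ate' -> 2

Encoded: [1, 2, 1, 3, 1, 0, 2]


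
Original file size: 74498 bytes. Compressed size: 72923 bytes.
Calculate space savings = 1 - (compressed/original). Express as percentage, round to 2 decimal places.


ratio = compressed/original = 72923/74498 = 0.978858
savings = 1 - ratio = 1 - 0.978858 = 0.021142
as a percentage: 0.021142 * 100 = 2.11%

Space savings = 1 - 72923/74498 = 2.11%


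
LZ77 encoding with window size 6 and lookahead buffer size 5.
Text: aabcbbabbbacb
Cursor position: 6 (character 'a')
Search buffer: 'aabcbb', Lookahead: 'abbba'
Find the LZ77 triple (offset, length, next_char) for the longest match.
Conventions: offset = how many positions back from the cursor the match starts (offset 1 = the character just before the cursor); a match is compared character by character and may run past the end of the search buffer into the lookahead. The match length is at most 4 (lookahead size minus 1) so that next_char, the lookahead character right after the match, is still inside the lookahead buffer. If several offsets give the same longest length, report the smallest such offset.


Try each offset into the search buffer:
  offset=1 (pos 5, char 'b'): match length 0
  offset=2 (pos 4, char 'b'): match length 0
  offset=3 (pos 3, char 'c'): match length 0
  offset=4 (pos 2, char 'b'): match length 0
  offset=5 (pos 1, char 'a'): match length 2
  offset=6 (pos 0, char 'a'): match length 1
Longest match has length 2 at offset 5.
next_char = character at position 6 + 2 = 8 -> 'b'

Best match: offset=5, length=2 (matching 'ab' starting at position 1)
LZ77 triple: (5, 2, 'b')


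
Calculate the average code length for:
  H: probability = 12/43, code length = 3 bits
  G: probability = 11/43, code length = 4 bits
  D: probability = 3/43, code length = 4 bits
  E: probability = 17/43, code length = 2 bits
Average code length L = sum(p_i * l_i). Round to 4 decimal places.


Weighted contributions p_i * l_i:
  H: (12/43) * 3 = 36/43
  G: (11/43) * 4 = 44/43
  D: (3/43) * 4 = 12/43
  E: (17/43) * 2 = 34/43
Sum = (36 + 44 + 12 + 34)/43 = 126/43

L = 126/43 = 2.9302 bits/symbol


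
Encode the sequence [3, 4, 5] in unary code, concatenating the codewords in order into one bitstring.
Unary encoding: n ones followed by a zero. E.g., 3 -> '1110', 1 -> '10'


Encode each number as n ones followed by a terminating 0:
  3 -> 1110 (4 bits)
  4 -> 11110 (5 bits)
  5 -> 111110 (6 bits)
Total length = 4 + 5 + 6 = 15 bits.

Unary([3, 4, 5]) = 111011110111110 (15 bits)


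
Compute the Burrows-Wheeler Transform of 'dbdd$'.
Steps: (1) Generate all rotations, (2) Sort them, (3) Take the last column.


Rotations (sorted):
  0: $dbdd -> last char: d
  1: bdd$d -> last char: d
  2: d$dbd -> last char: d
  3: dbdd$ -> last char: $
  4: dd$db -> last char: b


BWT = ddd$b


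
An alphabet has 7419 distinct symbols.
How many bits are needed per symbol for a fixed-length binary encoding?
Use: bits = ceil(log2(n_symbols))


log2(7419) = 12.857
Bracket: 2^12 = 4096 < 7419 <= 2^13 = 8192
So ceil(log2(7419)) = 13

bits = ceil(log2(7419)) = ceil(12.857) = 13 bits


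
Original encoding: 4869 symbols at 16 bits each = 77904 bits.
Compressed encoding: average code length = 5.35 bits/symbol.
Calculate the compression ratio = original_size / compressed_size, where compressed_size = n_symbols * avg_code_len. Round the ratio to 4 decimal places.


original_size = n_symbols * orig_bits = 4869 * 16 = 77904 bits
compressed_size = n_symbols * avg_code_len = 4869 * 5.35 = 26049.15 bits
ratio = original_size / compressed_size = 77904 / 26049.15 = 2.9907

Compression ratio = 2.9907


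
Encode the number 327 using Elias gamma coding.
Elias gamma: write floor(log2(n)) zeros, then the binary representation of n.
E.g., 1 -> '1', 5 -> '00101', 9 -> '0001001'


num_bits = floor(log2(327)) + 1 = 9
leading_zeros = num_bits - 1 = 8
binary(327) = 101000111

Elias gamma(327) = '00000000' + '101000111' = 00000000101000111 (17 bits)


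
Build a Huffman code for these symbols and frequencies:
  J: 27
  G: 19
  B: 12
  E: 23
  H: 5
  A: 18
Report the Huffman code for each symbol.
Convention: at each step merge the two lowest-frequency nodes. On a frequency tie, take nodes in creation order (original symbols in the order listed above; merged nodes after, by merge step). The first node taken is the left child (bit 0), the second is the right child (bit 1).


Huffman tree construction:
Step 1: Merge H(5) + B(12) = 17
Step 2: Merge (H+B)(17) + A(18) = 35
Step 3: Merge G(19) + E(23) = 42
Step 4: Merge J(27) + ((H+B)+A)(35) = 62
Step 5: Merge (G+E)(42) + (J+((H+B)+A))(62) = 104
Read each symbol's code off the tree from the root (left child = 0, right child = 1).

Codes:
  J: 10 (length 2)
  G: 00 (length 2)
  B: 1101 (length 4)
  E: 01 (length 2)
  H: 1100 (length 4)
  A: 111 (length 3)
Average code length: 260/104 = 2.5000 bits/symbol


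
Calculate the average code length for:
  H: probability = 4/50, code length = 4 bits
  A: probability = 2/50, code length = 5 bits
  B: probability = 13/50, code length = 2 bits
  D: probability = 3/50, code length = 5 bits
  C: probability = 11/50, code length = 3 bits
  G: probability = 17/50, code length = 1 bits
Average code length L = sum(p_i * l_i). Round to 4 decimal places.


Weighted contributions p_i * l_i:
  H: (4/50) * 4 = 16/50
  A: (2/50) * 5 = 10/50
  B: (13/50) * 2 = 26/50
  D: (3/50) * 5 = 15/50
  C: (11/50) * 3 = 33/50
  G: (17/50) * 1 = 17/50
Sum = (16 + 10 + 26 + 15 + 33 + 17)/50 = 117/50

L = 117/50 = 2.3400 bits/symbol


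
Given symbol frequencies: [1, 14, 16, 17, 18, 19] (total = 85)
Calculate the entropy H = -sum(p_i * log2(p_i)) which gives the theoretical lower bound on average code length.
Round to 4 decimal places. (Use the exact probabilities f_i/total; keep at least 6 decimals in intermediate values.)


Per-symbol terms -p_i * log2(p_i) with p_i = f_i/85:
  p = 1/85 = 0.011765: log2(p) = -6.409391, -p*log2(p) = 0.075405
  p = 14/85 = 0.164706: log2(p) = -2.602036, -p*log2(p) = 0.428571
  p = 16/85 = 0.188235: log2(p) = -2.409391, -p*log2(p) = 0.453532
  p = 17/85 = 0.200000: log2(p) = -2.321928, -p*log2(p) = 0.464386
  p = 18/85 = 0.211765: log2(p) = -2.239466, -p*log2(p) = 0.474240
  p = 19/85 = 0.223529: log2(p) = -2.161463, -p*log2(p) = 0.483151
H = 0.075405 + 0.428571 + 0.453532 + 0.464386 + 0.474240 + 0.483151 = 2.379285

H = 2.3793 bits/symbol


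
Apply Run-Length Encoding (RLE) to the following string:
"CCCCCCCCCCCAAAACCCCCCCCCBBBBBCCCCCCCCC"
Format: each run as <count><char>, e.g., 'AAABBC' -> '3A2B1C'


Scanning runs left to right:
  i=0: run of 'C' x 11 -> '11C'
  i=11: run of 'A' x 4 -> '4A'
  i=15: run of 'C' x 9 -> '9C'
  i=24: run of 'B' x 5 -> '5B'
  i=29: run of 'C' x 9 -> '9C'

RLE = 11C4A9C5B9C


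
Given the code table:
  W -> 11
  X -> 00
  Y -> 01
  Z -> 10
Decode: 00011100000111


Decoding:
00 -> X
01 -> Y
11 -> W
00 -> X
00 -> X
01 -> Y
11 -> W


Result: XYWXXYW


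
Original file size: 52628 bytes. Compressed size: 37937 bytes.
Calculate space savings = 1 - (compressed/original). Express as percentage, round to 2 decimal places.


ratio = compressed/original = 37937/52628 = 0.720852
savings = 1 - ratio = 1 - 0.720852 = 0.279148
as a percentage: 0.279148 * 100 = 27.91%

Space savings = 1 - 37937/52628 = 27.91%


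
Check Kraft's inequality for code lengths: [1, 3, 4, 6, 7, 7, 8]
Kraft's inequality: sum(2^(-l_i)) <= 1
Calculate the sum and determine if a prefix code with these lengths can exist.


Sum = 2^(-1) + 2^(-3) + 2^(-4) + 2^(-6) + 2^(-7) + 2^(-7) + 2^(-8)
    = 0.5 + 0.125 + 0.0625 + 0.015625 + 0.0078125 + 0.0078125 + 0.00390625
    = 185/256 = 0.72265625
Since 0.72265625 <= 1, Kraft's inequality IS satisfied.
A prefix code with these lengths CAN exist.

Kraft sum = 0.72265625. Satisfied.


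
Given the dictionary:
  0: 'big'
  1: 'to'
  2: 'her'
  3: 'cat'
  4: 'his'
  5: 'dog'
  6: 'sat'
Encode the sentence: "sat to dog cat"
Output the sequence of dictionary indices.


Look up each word in the dictionary:
  'sat' -> 6
  'to' -> 1
  'dog' -> 5
  'cat' -> 3

Encoded: [6, 1, 5, 3]


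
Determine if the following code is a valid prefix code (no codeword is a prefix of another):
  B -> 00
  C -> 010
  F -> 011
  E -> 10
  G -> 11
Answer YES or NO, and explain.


Checking each pair (does one codeword prefix another?):
  B='00' vs C='010': no prefix
  B='00' vs F='011': no prefix
  B='00' vs E='10': no prefix
  B='00' vs G='11': no prefix
  C='010' vs B='00': no prefix
  C='010' vs F='011': no prefix
  C='010' vs E='10': no prefix
  C='010' vs G='11': no prefix
  F='011' vs B='00': no prefix
  F='011' vs C='010': no prefix
  F='011' vs E='10': no prefix
  F='011' vs G='11': no prefix
  E='10' vs B='00': no prefix
  E='10' vs C='010': no prefix
  E='10' vs F='011': no prefix
  E='10' vs G='11': no prefix
  G='11' vs B='00': no prefix
  G='11' vs C='010': no prefix
  G='11' vs F='011': no prefix
  G='11' vs E='10': no prefix
No violation found over all pairs.

YES -- this is a valid prefix code. No codeword is a prefix of any other codeword.


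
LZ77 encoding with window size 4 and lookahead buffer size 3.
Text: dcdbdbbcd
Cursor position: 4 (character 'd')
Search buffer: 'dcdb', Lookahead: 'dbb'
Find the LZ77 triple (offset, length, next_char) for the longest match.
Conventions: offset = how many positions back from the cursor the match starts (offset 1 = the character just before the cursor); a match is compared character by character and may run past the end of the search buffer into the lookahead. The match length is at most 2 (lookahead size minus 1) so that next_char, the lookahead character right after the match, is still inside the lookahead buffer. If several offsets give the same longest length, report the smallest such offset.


Try each offset into the search buffer:
  offset=1 (pos 3, char 'b'): match length 0
  offset=2 (pos 2, char 'd'): match length 2
  offset=3 (pos 1, char 'c'): match length 0
  offset=4 (pos 0, char 'd'): match length 1
Longest match has length 2 at offset 2.
next_char = character at position 4 + 2 = 6 -> 'b'

Best match: offset=2, length=2 (matching 'db' starting at position 2)
LZ77 triple: (2, 2, 'b')


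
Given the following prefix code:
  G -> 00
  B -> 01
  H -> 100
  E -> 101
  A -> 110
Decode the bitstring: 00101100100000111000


Decoding step by step:
Bits 00 -> G
Bits 101 -> E
Bits 100 -> H
Bits 100 -> H
Bits 00 -> G
Bits 01 -> B
Bits 110 -> A
Bits 00 -> G


Decoded message: GEHHGBAG


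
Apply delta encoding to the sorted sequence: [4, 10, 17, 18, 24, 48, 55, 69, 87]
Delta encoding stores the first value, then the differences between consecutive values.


First value: 4
Deltas:
  10 - 4 = 6
  17 - 10 = 7
  18 - 17 = 1
  24 - 18 = 6
  48 - 24 = 24
  55 - 48 = 7
  69 - 55 = 14
  87 - 69 = 18


Delta encoded: [4, 6, 7, 1, 6, 24, 7, 14, 18]


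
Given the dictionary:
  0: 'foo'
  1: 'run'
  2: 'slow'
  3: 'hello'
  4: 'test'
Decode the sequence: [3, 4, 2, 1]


Look up each index in the dictionary:
  3 -> 'hello'
  4 -> 'test'
  2 -> 'slow'
  1 -> 'run'

Decoded: "hello test slow run"


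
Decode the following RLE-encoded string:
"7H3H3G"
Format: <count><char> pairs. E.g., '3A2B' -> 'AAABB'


Expanding each <count><char> pair:
  7H -> 'HHHHHHH'
  3H -> 'HHH'
  3G -> 'GGG'

Decoded = HHHHHHHHHHGGG


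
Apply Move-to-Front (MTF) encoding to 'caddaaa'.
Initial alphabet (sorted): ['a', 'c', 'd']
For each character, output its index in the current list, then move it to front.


MTF encoding:
'c': index 1 in ['a', 'c', 'd'] -> ['c', 'a', 'd']
'a': index 1 in ['c', 'a', 'd'] -> ['a', 'c', 'd']
'd': index 2 in ['a', 'c', 'd'] -> ['d', 'a', 'c']
'd': index 0 in ['d', 'a', 'c'] -> ['d', 'a', 'c']
'a': index 1 in ['d', 'a', 'c'] -> ['a', 'd', 'c']
'a': index 0 in ['a', 'd', 'c'] -> ['a', 'd', 'c']
'a': index 0 in ['a', 'd', 'c'] -> ['a', 'd', 'c']


Output: [1, 1, 2, 0, 1, 0, 0]


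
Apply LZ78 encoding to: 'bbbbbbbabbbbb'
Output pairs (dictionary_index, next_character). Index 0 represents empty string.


LZ78 encoding steps:
Dictionary: {0: ''}
Step 1: w='' (idx 0), next='b' -> output (0, 'b'), add 'b' as idx 1
Step 2: w='b' (idx 1), next='b' -> output (1, 'b'), add 'bb' as idx 2
Step 3: w='bb' (idx 2), next='b' -> output (2, 'b'), add 'bbb' as idx 3
Step 4: w='b' (idx 1), next='a' -> output (1, 'a'), add 'ba' as idx 4
Step 5: w='bbb' (idx 3), next='b' -> output (3, 'b'), add 'bbbb' as idx 5
Step 6: w='b' (idx 1), end of input -> output (1, '')


Encoded: [(0, 'b'), (1, 'b'), (2, 'b'), (1, 'a'), (3, 'b'), (1, '')]


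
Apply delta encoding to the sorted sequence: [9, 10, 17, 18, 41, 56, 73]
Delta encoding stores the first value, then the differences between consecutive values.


First value: 9
Deltas:
  10 - 9 = 1
  17 - 10 = 7
  18 - 17 = 1
  41 - 18 = 23
  56 - 41 = 15
  73 - 56 = 17


Delta encoded: [9, 1, 7, 1, 23, 15, 17]


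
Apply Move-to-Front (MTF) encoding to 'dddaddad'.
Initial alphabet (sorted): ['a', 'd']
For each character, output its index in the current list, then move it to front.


MTF encoding:
'd': index 1 in ['a', 'd'] -> ['d', 'a']
'd': index 0 in ['d', 'a'] -> ['d', 'a']
'd': index 0 in ['d', 'a'] -> ['d', 'a']
'a': index 1 in ['d', 'a'] -> ['a', 'd']
'd': index 1 in ['a', 'd'] -> ['d', 'a']
'd': index 0 in ['d', 'a'] -> ['d', 'a']
'a': index 1 in ['d', 'a'] -> ['a', 'd']
'd': index 1 in ['a', 'd'] -> ['d', 'a']


Output: [1, 0, 0, 1, 1, 0, 1, 1]


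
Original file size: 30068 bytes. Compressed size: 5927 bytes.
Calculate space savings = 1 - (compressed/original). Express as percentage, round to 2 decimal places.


ratio = compressed/original = 5927/30068 = 0.19712
savings = 1 - ratio = 1 - 0.19712 = 0.80288
as a percentage: 0.80288 * 100 = 80.29%

Space savings = 1 - 5927/30068 = 80.29%


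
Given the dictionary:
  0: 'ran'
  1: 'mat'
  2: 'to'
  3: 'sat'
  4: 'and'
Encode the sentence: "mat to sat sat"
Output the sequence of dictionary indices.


Look up each word in the dictionary:
  'mat' -> 1
  'to' -> 2
  'sat' -> 3
  'sat' -> 3

Encoded: [1, 2, 3, 3]


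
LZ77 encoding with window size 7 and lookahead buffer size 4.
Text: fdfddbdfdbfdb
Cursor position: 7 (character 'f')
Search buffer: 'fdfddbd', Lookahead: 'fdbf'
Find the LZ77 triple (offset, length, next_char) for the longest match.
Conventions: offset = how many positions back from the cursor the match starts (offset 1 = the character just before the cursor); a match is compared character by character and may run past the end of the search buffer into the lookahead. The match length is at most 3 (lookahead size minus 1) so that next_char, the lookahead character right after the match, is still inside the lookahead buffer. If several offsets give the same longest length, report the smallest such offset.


Try each offset into the search buffer:
  offset=1 (pos 6, char 'd'): match length 0
  offset=2 (pos 5, char 'b'): match length 0
  offset=3 (pos 4, char 'd'): match length 0
  offset=4 (pos 3, char 'd'): match length 0
  offset=5 (pos 2, char 'f'): match length 2
  offset=6 (pos 1, char 'd'): match length 0
  offset=7 (pos 0, char 'f'): match length 2
Longest match has length 2, found at offsets 5, 7; take the smallest, offset 5.
next_char = character at position 7 + 2 = 9 -> 'b'

Best match: offset=5, length=2 (matching 'fd' starting at position 2)
LZ77 triple: (5, 2, 'b')


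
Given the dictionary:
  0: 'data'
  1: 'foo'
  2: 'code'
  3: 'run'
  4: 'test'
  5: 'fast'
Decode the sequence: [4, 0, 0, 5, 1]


Look up each index in the dictionary:
  4 -> 'test'
  0 -> 'data'
  0 -> 'data'
  5 -> 'fast'
  1 -> 'foo'

Decoded: "test data data fast foo"


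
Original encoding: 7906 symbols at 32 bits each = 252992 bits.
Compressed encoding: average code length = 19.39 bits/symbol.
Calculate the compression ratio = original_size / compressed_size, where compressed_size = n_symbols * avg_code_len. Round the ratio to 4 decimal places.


original_size = n_symbols * orig_bits = 7906 * 32 = 252992 bits
compressed_size = n_symbols * avg_code_len = 7906 * 19.39 = 153297.34 bits
ratio = original_size / compressed_size = 252992 / 153297.34 = 1.6503

Compression ratio = 1.6503


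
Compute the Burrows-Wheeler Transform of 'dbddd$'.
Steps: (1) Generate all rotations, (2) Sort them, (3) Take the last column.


Rotations (sorted):
  0: $dbddd -> last char: d
  1: bddd$d -> last char: d
  2: d$dbdd -> last char: d
  3: dbddd$ -> last char: $
  4: dd$dbd -> last char: d
  5: ddd$db -> last char: b


BWT = ddd$db


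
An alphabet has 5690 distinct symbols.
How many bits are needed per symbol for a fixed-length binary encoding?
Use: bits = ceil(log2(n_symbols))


log2(5690) = 12.4742
Bracket: 2^12 = 4096 < 5690 <= 2^13 = 8192
So ceil(log2(5690)) = 13

bits = ceil(log2(5690)) = ceil(12.4742) = 13 bits


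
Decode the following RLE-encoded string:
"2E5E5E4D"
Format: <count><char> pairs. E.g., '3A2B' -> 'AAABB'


Expanding each <count><char> pair:
  2E -> 'EE'
  5E -> 'EEEEE'
  5E -> 'EEEEE'
  4D -> 'DDDD'

Decoded = EEEEEEEEEEEEDDDD


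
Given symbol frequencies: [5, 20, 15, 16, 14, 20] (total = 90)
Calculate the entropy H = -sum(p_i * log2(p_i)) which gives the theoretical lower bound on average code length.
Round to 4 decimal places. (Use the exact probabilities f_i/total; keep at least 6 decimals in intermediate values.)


Per-symbol terms -p_i * log2(p_i) with p_i = f_i/90:
  p = 5/90 = 0.055556: log2(p) = -4.169925, -p*log2(p) = 0.231663
  p = 20/90 = 0.222222: log2(p) = -2.169925, -p*log2(p) = 0.482206
  p = 15/90 = 0.166667: log2(p) = -2.584963, -p*log2(p) = 0.430827
  p = 16/90 = 0.177778: log2(p) = -2.491853, -p*log2(p) = 0.442996
  p = 14/90 = 0.155556: log2(p) = -2.684498, -p*log2(p) = 0.417589
  p = 20/90 = 0.222222: log2(p) = -2.169925, -p*log2(p) = 0.482206
H = 0.231663 + 0.482206 + 0.430827 + 0.442996 + 0.417589 + 0.482206 = 2.487487

H = 2.4875 bits/symbol


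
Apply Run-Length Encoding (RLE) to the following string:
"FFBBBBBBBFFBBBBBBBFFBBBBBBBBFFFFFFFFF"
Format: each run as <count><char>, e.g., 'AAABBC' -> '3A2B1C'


Scanning runs left to right:
  i=0: run of 'F' x 2 -> '2F'
  i=2: run of 'B' x 7 -> '7B'
  i=9: run of 'F' x 2 -> '2F'
  i=11: run of 'B' x 7 -> '7B'
  i=18: run of 'F' x 2 -> '2F'
  i=20: run of 'B' x 8 -> '8B'
  i=28: run of 'F' x 9 -> '9F'

RLE = 2F7B2F7B2F8B9F


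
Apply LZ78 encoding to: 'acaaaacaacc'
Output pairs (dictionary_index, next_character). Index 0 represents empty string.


LZ78 encoding steps:
Dictionary: {0: ''}
Step 1: w='' (idx 0), next='a' -> output (0, 'a'), add 'a' as idx 1
Step 2: w='' (idx 0), next='c' -> output (0, 'c'), add 'c' as idx 2
Step 3: w='a' (idx 1), next='a' -> output (1, 'a'), add 'aa' as idx 3
Step 4: w='aa' (idx 3), next='c' -> output (3, 'c'), add 'aac' as idx 4
Step 5: w='aac' (idx 4), next='c' -> output (4, 'c'), add 'aacc' as idx 5


Encoded: [(0, 'a'), (0, 'c'), (1, 'a'), (3, 'c'), (4, 'c')]


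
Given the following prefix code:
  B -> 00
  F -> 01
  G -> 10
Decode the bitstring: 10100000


Decoding step by step:
Bits 10 -> G
Bits 10 -> G
Bits 00 -> B
Bits 00 -> B


Decoded message: GGBB


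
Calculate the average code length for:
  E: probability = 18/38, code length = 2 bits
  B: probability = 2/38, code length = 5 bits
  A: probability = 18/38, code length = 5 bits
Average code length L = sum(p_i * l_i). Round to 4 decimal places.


Weighted contributions p_i * l_i:
  E: (18/38) * 2 = 36/38
  B: (2/38) * 5 = 10/38
  A: (18/38) * 5 = 90/38
Sum = (36 + 10 + 90)/38 = 136/38

L = 136/38 = 3.5789 bits/symbol


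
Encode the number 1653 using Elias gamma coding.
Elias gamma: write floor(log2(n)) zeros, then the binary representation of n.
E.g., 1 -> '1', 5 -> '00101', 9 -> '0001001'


num_bits = floor(log2(1653)) + 1 = 11
leading_zeros = num_bits - 1 = 10
binary(1653) = 11001110101

Elias gamma(1653) = '0000000000' + '11001110101' = 000000000011001110101 (21 bits)


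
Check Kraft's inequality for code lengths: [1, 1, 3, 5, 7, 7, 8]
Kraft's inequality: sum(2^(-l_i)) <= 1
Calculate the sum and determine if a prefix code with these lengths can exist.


Sum = 2^(-1) + 2^(-1) + 2^(-3) + 2^(-5) + 2^(-7) + 2^(-7) + 2^(-8)
    = 0.5 + 0.5 + 0.125 + 0.03125 + 0.0078125 + 0.0078125 + 0.00390625
    = 301/256 = 1.17578125
Since 1.17578125 > 1, Kraft's inequality is NOT satisfied.
A prefix code with these lengths CANNOT exist.

Kraft sum = 1.17578125. Not satisfied.


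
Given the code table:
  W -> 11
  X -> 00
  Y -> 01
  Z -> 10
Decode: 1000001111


Decoding:
10 -> Z
00 -> X
00 -> X
11 -> W
11 -> W


Result: ZXXWW


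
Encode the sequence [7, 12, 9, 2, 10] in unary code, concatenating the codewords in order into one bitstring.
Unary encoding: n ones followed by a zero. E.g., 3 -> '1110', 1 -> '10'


Encode each number as n ones followed by a terminating 0:
  7 -> 11111110 (8 bits)
  12 -> 1111111111110 (13 bits)
  9 -> 1111111110 (10 bits)
  2 -> 110 (3 bits)
  10 -> 11111111110 (11 bits)
Total length = 8 + 13 + 10 + 3 + 11 = 45 bits.

Unary([7, 12, 9, 2, 10]) = 111111101111111111110111111111011011111111110 (45 bits)


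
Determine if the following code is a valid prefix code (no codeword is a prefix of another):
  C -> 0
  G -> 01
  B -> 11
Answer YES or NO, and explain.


Checking each pair (does one codeword prefix another?):
  C='0' vs G='01': prefix -- VIOLATION

NO -- this is NOT a valid prefix code. C (0) is a prefix of G (01).


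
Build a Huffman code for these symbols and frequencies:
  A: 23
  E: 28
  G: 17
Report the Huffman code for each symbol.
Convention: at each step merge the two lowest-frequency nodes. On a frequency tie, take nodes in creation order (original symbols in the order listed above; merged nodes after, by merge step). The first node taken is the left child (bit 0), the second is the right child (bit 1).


Huffman tree construction:
Step 1: Merge G(17) + A(23) = 40
Step 2: Merge E(28) + (G+A)(40) = 68
Read each symbol's code off the tree from the root (left child = 0, right child = 1).

Codes:
  A: 11 (length 2)
  E: 0 (length 1)
  G: 10 (length 2)
Average code length: 108/68 = 1.5882 bits/symbol


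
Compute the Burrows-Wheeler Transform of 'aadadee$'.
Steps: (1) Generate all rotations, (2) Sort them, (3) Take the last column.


Rotations (sorted):
  0: $aadadee -> last char: e
  1: aadadee$ -> last char: $
  2: adadee$a -> last char: a
  3: adee$aad -> last char: d
  4: dadee$aa -> last char: a
  5: dee$aada -> last char: a
  6: e$aadade -> last char: e
  7: ee$aadad -> last char: d


BWT = e$adaaed


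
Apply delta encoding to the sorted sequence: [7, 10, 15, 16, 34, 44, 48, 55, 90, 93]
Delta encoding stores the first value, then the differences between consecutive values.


First value: 7
Deltas:
  10 - 7 = 3
  15 - 10 = 5
  16 - 15 = 1
  34 - 16 = 18
  44 - 34 = 10
  48 - 44 = 4
  55 - 48 = 7
  90 - 55 = 35
  93 - 90 = 3


Delta encoded: [7, 3, 5, 1, 18, 10, 4, 7, 35, 3]


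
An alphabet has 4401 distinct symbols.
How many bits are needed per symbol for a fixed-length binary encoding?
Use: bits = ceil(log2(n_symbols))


log2(4401) = 12.1036
Bracket: 2^12 = 4096 < 4401 <= 2^13 = 8192
So ceil(log2(4401)) = 13

bits = ceil(log2(4401)) = ceil(12.1036) = 13 bits


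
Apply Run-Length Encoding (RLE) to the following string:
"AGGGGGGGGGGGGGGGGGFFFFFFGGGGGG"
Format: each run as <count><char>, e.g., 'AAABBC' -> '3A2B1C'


Scanning runs left to right:
  i=0: run of 'A' x 1 -> '1A'
  i=1: run of 'G' x 17 -> '17G'
  i=18: run of 'F' x 6 -> '6F'
  i=24: run of 'G' x 6 -> '6G'

RLE = 1A17G6F6G


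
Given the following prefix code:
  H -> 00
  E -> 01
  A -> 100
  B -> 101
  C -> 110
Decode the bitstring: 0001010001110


Decoding step by step:
Bits 00 -> H
Bits 01 -> E
Bits 01 -> E
Bits 00 -> H
Bits 01 -> E
Bits 110 -> C


Decoded message: HEEHEC


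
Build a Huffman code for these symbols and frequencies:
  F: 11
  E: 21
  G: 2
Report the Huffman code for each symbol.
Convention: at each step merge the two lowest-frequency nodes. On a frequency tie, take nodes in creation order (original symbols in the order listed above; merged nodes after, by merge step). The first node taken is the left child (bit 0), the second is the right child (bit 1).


Huffman tree construction:
Step 1: Merge G(2) + F(11) = 13
Step 2: Merge (G+F)(13) + E(21) = 34
Read each symbol's code off the tree from the root (left child = 0, right child = 1).

Codes:
  F: 01 (length 2)
  E: 1 (length 1)
  G: 00 (length 2)
Average code length: 47/34 = 1.3824 bits/symbol


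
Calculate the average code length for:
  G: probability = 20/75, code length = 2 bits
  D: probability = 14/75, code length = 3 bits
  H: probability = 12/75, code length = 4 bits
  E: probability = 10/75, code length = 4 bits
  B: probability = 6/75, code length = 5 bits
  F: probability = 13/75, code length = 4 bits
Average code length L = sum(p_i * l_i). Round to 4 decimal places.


Weighted contributions p_i * l_i:
  G: (20/75) * 2 = 40/75
  D: (14/75) * 3 = 42/75
  H: (12/75) * 4 = 48/75
  E: (10/75) * 4 = 40/75
  B: (6/75) * 5 = 30/75
  F: (13/75) * 4 = 52/75
Sum = (40 + 42 + 48 + 40 + 30 + 52)/75 = 252/75

L = 252/75 = 3.3600 bits/symbol


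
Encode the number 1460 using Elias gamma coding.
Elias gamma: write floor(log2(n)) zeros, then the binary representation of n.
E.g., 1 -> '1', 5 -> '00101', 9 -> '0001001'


num_bits = floor(log2(1460)) + 1 = 11
leading_zeros = num_bits - 1 = 10
binary(1460) = 10110110100

Elias gamma(1460) = '0000000000' + '10110110100' = 000000000010110110100 (21 bits)


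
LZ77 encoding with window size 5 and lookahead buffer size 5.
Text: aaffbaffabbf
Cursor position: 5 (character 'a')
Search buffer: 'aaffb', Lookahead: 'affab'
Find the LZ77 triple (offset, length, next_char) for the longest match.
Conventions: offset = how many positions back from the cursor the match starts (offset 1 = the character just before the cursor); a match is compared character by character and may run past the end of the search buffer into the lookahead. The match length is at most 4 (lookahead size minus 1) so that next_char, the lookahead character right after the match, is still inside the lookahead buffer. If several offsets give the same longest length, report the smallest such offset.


Try each offset into the search buffer:
  offset=1 (pos 4, char 'b'): match length 0
  offset=2 (pos 3, char 'f'): match length 0
  offset=3 (pos 2, char 'f'): match length 0
  offset=4 (pos 1, char 'a'): match length 3
  offset=5 (pos 0, char 'a'): match length 1
Longest match has length 3 at offset 4.
next_char = character at position 5 + 3 = 8 -> 'a'

Best match: offset=4, length=3 (matching 'aff' starting at position 1)
LZ77 triple: (4, 3, 'a')


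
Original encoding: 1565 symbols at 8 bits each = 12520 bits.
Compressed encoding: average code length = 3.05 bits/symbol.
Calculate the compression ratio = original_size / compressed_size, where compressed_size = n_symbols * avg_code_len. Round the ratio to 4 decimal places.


original_size = n_symbols * orig_bits = 1565 * 8 = 12520 bits
compressed_size = n_symbols * avg_code_len = 1565 * 3.05 = 4773.25 bits
ratio = original_size / compressed_size = 12520 / 4773.25 = 2.623

Compression ratio = 2.623


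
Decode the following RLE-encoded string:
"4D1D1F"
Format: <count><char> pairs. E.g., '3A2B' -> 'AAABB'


Expanding each <count><char> pair:
  4D -> 'DDDD'
  1D -> 'D'
  1F -> 'F'

Decoded = DDDDDF


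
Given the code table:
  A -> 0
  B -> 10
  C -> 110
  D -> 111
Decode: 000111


Decoding:
0 -> A
0 -> A
0 -> A
111 -> D


Result: AAAD


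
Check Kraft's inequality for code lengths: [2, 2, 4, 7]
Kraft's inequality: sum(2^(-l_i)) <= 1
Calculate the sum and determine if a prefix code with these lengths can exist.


Sum = 2^(-2) + 2^(-2) + 2^(-4) + 2^(-7)
    = 0.25 + 0.25 + 0.0625 + 0.0078125
    = 73/128 = 0.5703125
Since 0.5703125 <= 1, Kraft's inequality IS satisfied.
A prefix code with these lengths CAN exist.

Kraft sum = 0.5703125. Satisfied.


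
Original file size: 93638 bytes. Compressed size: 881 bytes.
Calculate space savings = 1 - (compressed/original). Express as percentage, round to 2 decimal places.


ratio = compressed/original = 881/93638 = 0.009409
savings = 1 - ratio = 1 - 0.009409 = 0.990591
as a percentage: 0.990591 * 100 = 99.06%

Space savings = 1 - 881/93638 = 99.06%


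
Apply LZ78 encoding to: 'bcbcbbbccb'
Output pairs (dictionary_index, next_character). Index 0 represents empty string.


LZ78 encoding steps:
Dictionary: {0: ''}
Step 1: w='' (idx 0), next='b' -> output (0, 'b'), add 'b' as idx 1
Step 2: w='' (idx 0), next='c' -> output (0, 'c'), add 'c' as idx 2
Step 3: w='b' (idx 1), next='c' -> output (1, 'c'), add 'bc' as idx 3
Step 4: w='b' (idx 1), next='b' -> output (1, 'b'), add 'bb' as idx 4
Step 5: w='bc' (idx 3), next='c' -> output (3, 'c'), add 'bcc' as idx 5
Step 6: w='b' (idx 1), end of input -> output (1, '')


Encoded: [(0, 'b'), (0, 'c'), (1, 'c'), (1, 'b'), (3, 'c'), (1, '')]


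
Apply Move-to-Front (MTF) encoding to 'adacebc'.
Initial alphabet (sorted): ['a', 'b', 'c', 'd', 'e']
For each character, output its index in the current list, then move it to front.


MTF encoding:
'a': index 0 in ['a', 'b', 'c', 'd', 'e'] -> ['a', 'b', 'c', 'd', 'e']
'd': index 3 in ['a', 'b', 'c', 'd', 'e'] -> ['d', 'a', 'b', 'c', 'e']
'a': index 1 in ['d', 'a', 'b', 'c', 'e'] -> ['a', 'd', 'b', 'c', 'e']
'c': index 3 in ['a', 'd', 'b', 'c', 'e'] -> ['c', 'a', 'd', 'b', 'e']
'e': index 4 in ['c', 'a', 'd', 'b', 'e'] -> ['e', 'c', 'a', 'd', 'b']
'b': index 4 in ['e', 'c', 'a', 'd', 'b'] -> ['b', 'e', 'c', 'a', 'd']
'c': index 2 in ['b', 'e', 'c', 'a', 'd'] -> ['c', 'b', 'e', 'a', 'd']


Output: [0, 3, 1, 3, 4, 4, 2]


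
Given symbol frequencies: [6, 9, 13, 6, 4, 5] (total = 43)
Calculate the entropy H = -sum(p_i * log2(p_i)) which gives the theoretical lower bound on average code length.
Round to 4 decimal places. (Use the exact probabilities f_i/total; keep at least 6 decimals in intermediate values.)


Per-symbol terms -p_i * log2(p_i) with p_i = f_i/43:
  p = 6/43 = 0.139535: log2(p) = -2.841302, -p*log2(p) = 0.396461
  p = 9/43 = 0.209302: log2(p) = -2.256340, -p*log2(p) = 0.472257
  p = 13/43 = 0.302326: log2(p) = -1.725825, -p*log2(p) = 0.521761
  p = 6/43 = 0.139535: log2(p) = -2.841302, -p*log2(p) = 0.396461
  p = 4/43 = 0.093023: log2(p) = -3.426265, -p*log2(p) = 0.318722
  p = 5/43 = 0.116279: log2(p) = -3.104337, -p*log2(p) = 0.360969
H = 0.396461 + 0.472257 + 0.521761 + 0.396461 + 0.318722 + 0.360969 = 2.466631

H = 2.4666 bits/symbol


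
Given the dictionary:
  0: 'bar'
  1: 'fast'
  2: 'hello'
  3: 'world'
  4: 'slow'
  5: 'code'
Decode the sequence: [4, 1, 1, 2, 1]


Look up each index in the dictionary:
  4 -> 'slow'
  1 -> 'fast'
  1 -> 'fast'
  2 -> 'hello'
  1 -> 'fast'

Decoded: "slow fast fast hello fast"


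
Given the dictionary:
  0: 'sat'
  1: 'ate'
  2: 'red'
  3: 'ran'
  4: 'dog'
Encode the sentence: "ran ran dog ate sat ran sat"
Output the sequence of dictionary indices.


Look up each word in the dictionary:
  'ran' -> 3
  'ran' -> 3
  'dog' -> 4
  'ate' -> 1
  'sat' -> 0
  'ran' -> 3
  'sat' -> 0

Encoded: [3, 3, 4, 1, 0, 3, 0]


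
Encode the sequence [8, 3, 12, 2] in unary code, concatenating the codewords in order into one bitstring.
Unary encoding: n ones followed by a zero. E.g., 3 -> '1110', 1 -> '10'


Encode each number as n ones followed by a terminating 0:
  8 -> 111111110 (9 bits)
  3 -> 1110 (4 bits)
  12 -> 1111111111110 (13 bits)
  2 -> 110 (3 bits)
Total length = 9 + 4 + 13 + 3 = 29 bits.

Unary([8, 3, 12, 2]) = 11111111011101111111111110110 (29 bits)


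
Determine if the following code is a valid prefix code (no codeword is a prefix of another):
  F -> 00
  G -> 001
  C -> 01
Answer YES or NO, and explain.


Checking each pair (does one codeword prefix another?):
  F='00' vs G='001': prefix -- VIOLATION

NO -- this is NOT a valid prefix code. F (00) is a prefix of G (001).


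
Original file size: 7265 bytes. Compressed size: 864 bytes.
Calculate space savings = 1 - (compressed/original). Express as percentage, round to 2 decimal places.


ratio = compressed/original = 864/7265 = 0.118926
savings = 1 - ratio = 1 - 0.118926 = 0.881074
as a percentage: 0.881074 * 100 = 88.11%

Space savings = 1 - 864/7265 = 88.11%


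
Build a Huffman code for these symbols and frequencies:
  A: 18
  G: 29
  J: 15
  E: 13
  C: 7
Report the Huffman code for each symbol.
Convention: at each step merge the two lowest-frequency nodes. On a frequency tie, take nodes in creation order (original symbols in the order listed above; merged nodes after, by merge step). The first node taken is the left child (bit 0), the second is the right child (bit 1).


Huffman tree construction:
Step 1: Merge C(7) + E(13) = 20
Step 2: Merge J(15) + A(18) = 33
Step 3: Merge (C+E)(20) + G(29) = 49
Step 4: Merge (J+A)(33) + ((C+E)+G)(49) = 82
Read each symbol's code off the tree from the root (left child = 0, right child = 1).

Codes:
  A: 01 (length 2)
  G: 11 (length 2)
  J: 00 (length 2)
  E: 101 (length 3)
  C: 100 (length 3)
Average code length: 184/82 = 2.2439 bits/symbol


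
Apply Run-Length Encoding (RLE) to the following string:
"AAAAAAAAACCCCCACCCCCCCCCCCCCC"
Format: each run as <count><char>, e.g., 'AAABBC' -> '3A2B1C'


Scanning runs left to right:
  i=0: run of 'A' x 9 -> '9A'
  i=9: run of 'C' x 5 -> '5C'
  i=14: run of 'A' x 1 -> '1A'
  i=15: run of 'C' x 14 -> '14C'

RLE = 9A5C1A14C


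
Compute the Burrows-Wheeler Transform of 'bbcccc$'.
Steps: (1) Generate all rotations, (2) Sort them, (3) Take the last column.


Rotations (sorted):
  0: $bbcccc -> last char: c
  1: bbcccc$ -> last char: $
  2: bcccc$b -> last char: b
  3: c$bbccc -> last char: c
  4: cc$bbcc -> last char: c
  5: ccc$bbc -> last char: c
  6: cccc$bb -> last char: b


BWT = c$bcccb


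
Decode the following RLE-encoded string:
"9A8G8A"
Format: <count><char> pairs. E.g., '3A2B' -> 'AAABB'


Expanding each <count><char> pair:
  9A -> 'AAAAAAAAA'
  8G -> 'GGGGGGGG'
  8A -> 'AAAAAAAA'

Decoded = AAAAAAAAAGGGGGGGGAAAAAAAA


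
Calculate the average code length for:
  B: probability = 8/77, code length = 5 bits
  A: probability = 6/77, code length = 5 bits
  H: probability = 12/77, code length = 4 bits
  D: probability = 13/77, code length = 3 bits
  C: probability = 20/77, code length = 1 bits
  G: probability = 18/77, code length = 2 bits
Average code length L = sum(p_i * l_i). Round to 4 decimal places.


Weighted contributions p_i * l_i:
  B: (8/77) * 5 = 40/77
  A: (6/77) * 5 = 30/77
  H: (12/77) * 4 = 48/77
  D: (13/77) * 3 = 39/77
  C: (20/77) * 1 = 20/77
  G: (18/77) * 2 = 36/77
Sum = (40 + 30 + 48 + 39 + 20 + 36)/77 = 213/77

L = 213/77 = 2.7662 bits/symbol
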